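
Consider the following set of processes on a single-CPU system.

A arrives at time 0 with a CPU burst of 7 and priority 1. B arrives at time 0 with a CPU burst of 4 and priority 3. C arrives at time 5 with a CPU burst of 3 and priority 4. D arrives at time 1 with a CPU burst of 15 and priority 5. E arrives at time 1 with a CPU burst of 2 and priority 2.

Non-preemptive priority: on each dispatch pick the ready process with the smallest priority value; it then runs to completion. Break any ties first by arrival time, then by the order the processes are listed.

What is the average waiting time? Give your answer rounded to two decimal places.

7.60

Gantt: | A 0-7 | E 7-9 | B 9-13 | C 13-16 | D 16-31 |
Completion: A=7  B=13  C=16  D=31  E=9
Turnaround (C−A): A=7  B=13  C=11  D=30  E=8
Waiting times: A=0, B=9, C=8, D=15, E=6
Average waiting = (0+9+8+15+6) / 5 = 38/5 = 7.60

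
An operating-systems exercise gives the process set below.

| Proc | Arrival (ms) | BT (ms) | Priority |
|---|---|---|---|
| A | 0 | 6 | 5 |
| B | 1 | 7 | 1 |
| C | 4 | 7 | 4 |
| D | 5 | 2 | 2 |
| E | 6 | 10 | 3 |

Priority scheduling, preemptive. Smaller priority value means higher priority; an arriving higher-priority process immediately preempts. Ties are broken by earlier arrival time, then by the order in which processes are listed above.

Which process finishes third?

Timeline: | A 0-1 | B 1-8 | D 8-10 | E 10-20 | C 20-27 | A 27-32 |
Completion: A=32  B=8  C=27  D=10  E=20
Finish order: B → D → E → C → A

E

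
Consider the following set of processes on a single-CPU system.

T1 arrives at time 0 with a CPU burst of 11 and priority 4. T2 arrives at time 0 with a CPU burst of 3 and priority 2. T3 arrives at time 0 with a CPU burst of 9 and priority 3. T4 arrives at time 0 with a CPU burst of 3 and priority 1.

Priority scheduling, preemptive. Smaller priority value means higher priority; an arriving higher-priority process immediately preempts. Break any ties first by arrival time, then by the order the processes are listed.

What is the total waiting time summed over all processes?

Timeline: | T4 0-3 | T2 3-6 | T3 6-15 | T1 15-26 |
Completion: T1=26  T2=6  T3=15  T4=3
Waiting = turnaround − burst: T1=15, T2=3, T3=6, T4=0
Total waiting = 15 + 3 + 6 + 0 = 24

24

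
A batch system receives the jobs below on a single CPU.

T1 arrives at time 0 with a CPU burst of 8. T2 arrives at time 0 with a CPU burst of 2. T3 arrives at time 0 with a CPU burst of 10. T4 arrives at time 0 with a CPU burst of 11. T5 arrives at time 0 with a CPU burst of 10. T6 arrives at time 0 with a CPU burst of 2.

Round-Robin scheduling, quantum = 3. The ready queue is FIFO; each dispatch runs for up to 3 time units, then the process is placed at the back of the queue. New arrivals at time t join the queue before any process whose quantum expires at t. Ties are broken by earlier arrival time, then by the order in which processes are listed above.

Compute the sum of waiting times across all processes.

133

Schedule: | T1 0-3 | T2 3-5 | T3 5-8 | T4 8-11 | T5 11-14 | T6 14-16 | T1 16-19 | T3 19-22 | T4 22-25 | T5 25-28 | T1 28-30 | T3 30-33 | T4 33-36 | T5 36-39 | T3 39-40 | T4 40-42 | T5 42-43 |
Completion: T1=30  T2=5  T3=40  T4=42  T5=43  T6=16
Waiting = turnaround − burst: T1=22, T2=3, T3=30, T4=31, T5=33, T6=14
Total waiting = 22 + 3 + 30 + 31 + 33 + 14 = 133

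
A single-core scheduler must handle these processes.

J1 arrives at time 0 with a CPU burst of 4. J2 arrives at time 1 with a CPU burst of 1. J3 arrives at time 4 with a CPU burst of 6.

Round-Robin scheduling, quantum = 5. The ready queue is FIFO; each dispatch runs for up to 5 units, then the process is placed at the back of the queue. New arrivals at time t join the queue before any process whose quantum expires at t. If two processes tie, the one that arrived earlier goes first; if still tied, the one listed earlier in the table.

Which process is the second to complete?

J2

Schedule: | J1 0-4 | J2 4-5 | J3 5-11 |
Completion: J1=4  J2=5  J3=11
Turnaround (C−A): J1=4  J2=4  J3=7
Finish order: J1 → J2 → J3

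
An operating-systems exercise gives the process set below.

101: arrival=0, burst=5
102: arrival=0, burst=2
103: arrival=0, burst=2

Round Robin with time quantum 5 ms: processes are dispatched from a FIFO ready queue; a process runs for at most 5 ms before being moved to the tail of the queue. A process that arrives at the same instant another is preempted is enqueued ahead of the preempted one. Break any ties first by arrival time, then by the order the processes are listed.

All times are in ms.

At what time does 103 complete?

9

Gantt: | 101 0-5 | 102 5-7 | 103 7-9 |
Completion: 101=5  102=7  103=9
Turnaround (C−A): 101=5  102=7  103=9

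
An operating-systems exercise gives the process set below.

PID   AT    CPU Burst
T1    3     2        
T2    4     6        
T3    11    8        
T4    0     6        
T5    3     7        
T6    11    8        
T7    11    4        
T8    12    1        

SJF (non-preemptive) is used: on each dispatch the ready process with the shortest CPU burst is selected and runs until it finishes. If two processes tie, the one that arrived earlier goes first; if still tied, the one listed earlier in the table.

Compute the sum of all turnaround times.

Schedule: | T4 0-6 | T1 6-8 | T2 8-14 | T8 14-15 | T7 15-19 | T5 19-26 | T3 26-34 | T6 34-42 |
Completion: T1=8  T2=14  T3=34  T4=6  T5=26  T6=42  T7=19  T8=15
Turnaround (C−A): T1=5  T2=10  T3=23  T4=6  T5=23  T6=31  T7=8  T8=3
Turnaround = completion − arrival: T1=5, T2=10, T3=23, T4=6, T5=23, T6=31, T7=8, T8=3
Total turnaround = 5 + 10 + 23 + 6 + 23 + 31 + 8 + 3 = 109

109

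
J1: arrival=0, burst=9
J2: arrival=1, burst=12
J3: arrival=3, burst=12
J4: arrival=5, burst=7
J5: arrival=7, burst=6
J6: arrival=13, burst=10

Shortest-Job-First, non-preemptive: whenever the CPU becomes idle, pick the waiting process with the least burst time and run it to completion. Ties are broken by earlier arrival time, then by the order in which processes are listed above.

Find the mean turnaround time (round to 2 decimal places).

24.83

Gantt: | J1 0-9 | J5 9-15 | J4 15-22 | J6 22-32 | J2 32-44 | J3 44-56 |
Completion: J1=9  J2=44  J3=56  J4=22  J5=15  J6=32
Turnaround (C−A): J1=9  J2=43  J3=53  J4=17  J5=8  J6=19
Turnaround times: J1=9, J2=43, J3=53, J4=17, J5=8, J6=19
Average turnaround = (9+43+53+17+8+19) / 6 = 149/6 = 24.83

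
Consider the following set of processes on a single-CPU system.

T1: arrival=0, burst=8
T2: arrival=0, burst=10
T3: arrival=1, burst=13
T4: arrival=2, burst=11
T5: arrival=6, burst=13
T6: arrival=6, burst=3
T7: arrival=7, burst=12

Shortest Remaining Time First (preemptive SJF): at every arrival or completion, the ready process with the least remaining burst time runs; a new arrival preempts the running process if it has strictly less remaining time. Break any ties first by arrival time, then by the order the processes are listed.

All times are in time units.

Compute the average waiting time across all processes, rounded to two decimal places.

21.57

Schedule: | T1 0-8 | T6 8-11 | T2 11-21 | T4 21-32 | T7 32-44 | T3 44-57 | T5 57-70 |
Completion: T1=8  T2=21  T3=57  T4=32  T5=70  T6=11  T7=44
Turnaround (C−A): T1=8  T2=21  T3=56  T4=30  T5=64  T6=5  T7=37
Waiting times: T1=0, T2=11, T3=43, T4=19, T5=51, T6=2, T7=25
Average waiting = (0+11+43+19+51+2+25) / 7 = 151/7 = 21.57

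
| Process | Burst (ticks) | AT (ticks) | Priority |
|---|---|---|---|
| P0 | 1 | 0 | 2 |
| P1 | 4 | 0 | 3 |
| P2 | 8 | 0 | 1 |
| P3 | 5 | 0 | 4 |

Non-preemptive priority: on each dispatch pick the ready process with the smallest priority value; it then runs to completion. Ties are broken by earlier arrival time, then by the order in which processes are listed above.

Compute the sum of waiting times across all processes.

Schedule: | P2 0-8 | P0 8-9 | P1 9-13 | P3 13-18 |
Completion: P0=9  P1=13  P2=8  P3=18
Waiting = turnaround − burst: P0=8, P1=9, P2=0, P3=13
Total waiting = 8 + 9 + 0 + 13 = 30

30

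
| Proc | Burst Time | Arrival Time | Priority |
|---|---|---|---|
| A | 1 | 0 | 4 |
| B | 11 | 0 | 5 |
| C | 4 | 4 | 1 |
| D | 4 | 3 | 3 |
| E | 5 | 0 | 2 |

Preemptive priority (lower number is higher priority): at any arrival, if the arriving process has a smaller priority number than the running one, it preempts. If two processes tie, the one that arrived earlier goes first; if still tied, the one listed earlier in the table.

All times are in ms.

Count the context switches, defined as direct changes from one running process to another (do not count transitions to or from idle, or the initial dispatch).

5

Timeline: | E 0-4 | C 4-8 | E 8-9 | D 9-13 | A 13-14 | B 14-25 |
Completion: A=14  B=25  C=8  D=13  E=9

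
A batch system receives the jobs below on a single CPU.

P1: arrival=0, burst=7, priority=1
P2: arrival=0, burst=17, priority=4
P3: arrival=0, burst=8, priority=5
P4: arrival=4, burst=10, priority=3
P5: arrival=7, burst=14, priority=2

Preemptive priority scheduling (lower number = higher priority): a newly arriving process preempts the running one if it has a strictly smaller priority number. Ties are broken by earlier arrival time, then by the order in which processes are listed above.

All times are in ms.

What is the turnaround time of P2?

48

Gantt: | P1 0-7 | P5 7-21 | P4 21-31 | P2 31-48 | P3 48-56 |
Completion: P1=7  P2=48  P3=56  P4=31  P5=21
Turnaround (C−A): P1=7  P2=48  P3=56  P4=27  P5=14
Turnaround(P2) = completion − arrival = 48 − 0 = 48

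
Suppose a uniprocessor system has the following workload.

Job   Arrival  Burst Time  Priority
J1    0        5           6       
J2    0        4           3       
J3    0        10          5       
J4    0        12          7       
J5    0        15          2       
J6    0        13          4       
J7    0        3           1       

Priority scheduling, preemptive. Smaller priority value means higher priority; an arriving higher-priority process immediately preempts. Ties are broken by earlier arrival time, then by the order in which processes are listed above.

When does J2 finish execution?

22

Schedule: | J7 0-3 | J5 3-18 | J2 18-22 | J6 22-35 | J3 35-45 | J1 45-50 | J4 50-62 |
Completion: J1=50  J2=22  J3=45  J4=62  J5=18  J6=35  J7=3
Turnaround (C−A): J1=50  J2=22  J3=45  J4=62  J5=18  J6=35  J7=3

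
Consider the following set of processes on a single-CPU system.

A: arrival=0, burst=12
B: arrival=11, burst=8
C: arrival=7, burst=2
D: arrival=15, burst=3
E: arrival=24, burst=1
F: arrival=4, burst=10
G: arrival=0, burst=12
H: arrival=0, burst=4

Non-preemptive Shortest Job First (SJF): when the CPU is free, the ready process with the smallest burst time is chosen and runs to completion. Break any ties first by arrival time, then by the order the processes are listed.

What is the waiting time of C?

7

Gantt: | H 0-4 | F 4-14 | C 14-16 | D 16-19 | B 19-27 | E 27-28 | A 28-40 | G 40-52 |
Completion: A=40  B=27  C=16  D=19  E=28  F=14  G=52  H=4
Turnaround (C−A): A=40  B=16  C=9  D=4  E=4  F=10  G=52  H=4
Waiting(C) = turnaround − burst = 9 − 2 = 7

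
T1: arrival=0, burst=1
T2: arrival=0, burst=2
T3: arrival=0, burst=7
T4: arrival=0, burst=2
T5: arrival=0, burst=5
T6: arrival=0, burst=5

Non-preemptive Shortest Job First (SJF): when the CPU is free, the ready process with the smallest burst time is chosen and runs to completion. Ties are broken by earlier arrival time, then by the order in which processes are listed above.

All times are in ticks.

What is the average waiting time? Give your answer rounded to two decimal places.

5.67

Gantt: | T1 0-1 | T2 1-3 | T4 3-5 | T5 5-10 | T6 10-15 | T3 15-22 |
Completion: T1=1  T2=3  T3=22  T4=5  T5=10  T6=15
Waiting times: T1=0, T2=1, T3=15, T4=3, T5=5, T6=10
Average waiting = (0+1+15+3+5+10) / 6 = 34/6 = 5.67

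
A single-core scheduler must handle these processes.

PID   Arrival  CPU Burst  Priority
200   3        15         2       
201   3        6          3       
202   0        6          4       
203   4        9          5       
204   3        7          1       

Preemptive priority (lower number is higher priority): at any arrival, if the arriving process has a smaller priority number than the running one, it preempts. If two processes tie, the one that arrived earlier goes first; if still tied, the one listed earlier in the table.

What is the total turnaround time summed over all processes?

Schedule: | 202 0-3 | 204 3-10 | 200 10-25 | 201 25-31 | 202 31-34 | 203 34-43 |
Completion: 200=25  201=31  202=34  203=43  204=10
Turnaround (C−A): 200=22  201=28  202=34  203=39  204=7
Turnaround = completion − arrival: 200=22, 201=28, 202=34, 203=39, 204=7
Total turnaround = 22 + 28 + 34 + 39 + 7 = 130

130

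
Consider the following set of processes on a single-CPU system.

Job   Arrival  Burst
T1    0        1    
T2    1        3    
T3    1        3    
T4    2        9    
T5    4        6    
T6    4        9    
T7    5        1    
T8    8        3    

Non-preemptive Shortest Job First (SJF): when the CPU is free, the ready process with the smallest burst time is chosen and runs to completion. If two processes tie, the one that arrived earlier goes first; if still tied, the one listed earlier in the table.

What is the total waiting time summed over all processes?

49

Gantt: | T1 0-1 | T2 1-4 | T3 4-7 | T7 7-8 | T8 8-11 | T5 11-17 | T4 17-26 | T6 26-35 |
Completion: T1=1  T2=4  T3=7  T4=26  T5=17  T6=35  T7=8  T8=11
Turnaround (C−A): T1=1  T2=3  T3=6  T4=24  T5=13  T6=31  T7=3  T8=3
Waiting = turnaround − burst: T1=0, T2=0, T3=3, T4=15, T5=7, T6=22, T7=2, T8=0
Total waiting = 0 + 0 + 3 + 15 + 7 + 22 + 2 + 0 = 49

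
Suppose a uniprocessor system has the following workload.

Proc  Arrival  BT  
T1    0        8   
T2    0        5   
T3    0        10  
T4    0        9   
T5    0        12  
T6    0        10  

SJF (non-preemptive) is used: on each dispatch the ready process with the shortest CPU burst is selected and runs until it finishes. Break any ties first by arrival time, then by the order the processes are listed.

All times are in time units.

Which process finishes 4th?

T3

Schedule: | T2 0-5 | T1 5-13 | T4 13-22 | T3 22-32 | T6 32-42 | T5 42-54 |
Completion: T1=13  T2=5  T3=32  T4=22  T5=54  T6=42
Turnaround (C−A): T1=13  T2=5  T3=32  T4=22  T5=54  T6=42
Finish order: T2 → T1 → T4 → T3 → T6 → T5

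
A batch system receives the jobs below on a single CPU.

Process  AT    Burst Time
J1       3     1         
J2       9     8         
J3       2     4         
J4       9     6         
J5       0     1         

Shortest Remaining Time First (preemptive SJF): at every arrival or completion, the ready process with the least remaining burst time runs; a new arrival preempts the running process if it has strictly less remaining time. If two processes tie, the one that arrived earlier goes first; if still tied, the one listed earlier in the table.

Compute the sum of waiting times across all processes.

Schedule: | J5 0-1 | idle 1-2 | J3 2-3 | J1 3-4 | J3 4-7 | idle 7-9 | J4 9-15 | J2 15-23 |
Completion: J1=4  J2=23  J3=7  J4=15  J5=1
Turnaround (C−A): J1=1  J2=14  J3=5  J4=6  J5=1
Waiting = turnaround − burst: J1=0, J2=6, J3=1, J4=0, J5=0
Total waiting = 0 + 6 + 1 + 0 + 0 = 7

7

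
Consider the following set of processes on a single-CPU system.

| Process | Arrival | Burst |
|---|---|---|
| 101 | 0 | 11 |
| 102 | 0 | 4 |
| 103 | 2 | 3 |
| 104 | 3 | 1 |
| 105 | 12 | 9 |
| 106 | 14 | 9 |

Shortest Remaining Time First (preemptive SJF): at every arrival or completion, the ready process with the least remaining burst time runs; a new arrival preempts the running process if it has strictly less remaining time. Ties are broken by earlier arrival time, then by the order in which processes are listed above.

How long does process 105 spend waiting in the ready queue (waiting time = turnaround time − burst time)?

Gantt: | 102 0-4 | 104 4-5 | 103 5-8 | 101 8-19 | 105 19-28 | 106 28-37 |
Completion: 101=19  102=4  103=8  104=5  105=28  106=37
Turnaround (C−A): 101=19  102=4  103=6  104=2  105=16  106=23
Waiting(105) = turnaround − burst = 16 − 9 = 7

7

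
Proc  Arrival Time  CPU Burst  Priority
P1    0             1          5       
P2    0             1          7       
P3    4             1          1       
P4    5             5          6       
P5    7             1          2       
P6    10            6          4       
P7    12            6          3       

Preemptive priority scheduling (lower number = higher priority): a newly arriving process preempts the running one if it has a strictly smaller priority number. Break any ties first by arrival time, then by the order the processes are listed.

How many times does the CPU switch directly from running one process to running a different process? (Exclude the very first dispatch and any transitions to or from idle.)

8

Timeline: | P1 0-1 | P2 1-2 | idle 2-4 | P3 4-5 | P4 5-7 | P5 7-8 | P4 8-10 | P6 10-12 | P7 12-18 | P6 18-22 | P4 22-23 |
Completion: P1=1  P2=2  P3=5  P4=23  P5=8  P6=22  P7=18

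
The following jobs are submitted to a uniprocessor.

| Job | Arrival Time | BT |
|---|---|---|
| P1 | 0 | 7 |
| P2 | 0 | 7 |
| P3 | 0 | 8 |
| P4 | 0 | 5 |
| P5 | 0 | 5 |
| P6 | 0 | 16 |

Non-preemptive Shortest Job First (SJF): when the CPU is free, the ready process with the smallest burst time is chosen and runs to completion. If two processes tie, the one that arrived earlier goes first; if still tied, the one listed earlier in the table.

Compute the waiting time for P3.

Gantt: | P4 0-5 | P5 5-10 | P1 10-17 | P2 17-24 | P3 24-32 | P6 32-48 |
Completion: P1=17  P2=24  P3=32  P4=5  P5=10  P6=48
Turnaround (C−A): P1=17  P2=24  P3=32  P4=5  P5=10  P6=48
Waiting(P3) = turnaround − burst = 32 − 8 = 24

24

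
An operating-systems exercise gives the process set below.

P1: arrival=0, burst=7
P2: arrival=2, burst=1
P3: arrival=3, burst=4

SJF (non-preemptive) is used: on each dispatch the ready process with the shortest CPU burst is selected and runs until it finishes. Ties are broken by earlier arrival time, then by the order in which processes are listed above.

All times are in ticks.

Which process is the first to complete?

Timeline: | P1 0-7 | P2 7-8 | P3 8-12 |
Completion: P1=7  P2=8  P3=12
Turnaround (C−A): P1=7  P2=6  P3=9
Finish order: P1 → P2 → P3

P1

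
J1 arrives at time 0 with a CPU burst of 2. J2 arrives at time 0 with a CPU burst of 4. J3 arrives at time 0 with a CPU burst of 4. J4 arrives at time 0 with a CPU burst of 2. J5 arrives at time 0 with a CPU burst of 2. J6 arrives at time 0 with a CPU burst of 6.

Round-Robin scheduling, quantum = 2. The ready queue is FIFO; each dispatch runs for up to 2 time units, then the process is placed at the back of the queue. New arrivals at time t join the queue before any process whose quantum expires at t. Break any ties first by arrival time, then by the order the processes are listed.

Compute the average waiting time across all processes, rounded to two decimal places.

8.33

Schedule: | J1 0-2 | J2 2-4 | J3 4-6 | J4 6-8 | J5 8-10 | J6 10-12 | J2 12-14 | J3 14-16 | J6 16-20 |
Completion: J1=2  J2=14  J3=16  J4=8  J5=10  J6=20
Waiting times: J1=0, J2=10, J3=12, J4=6, J5=8, J6=14
Average waiting = (0+10+12+6+8+14) / 6 = 50/6 = 8.33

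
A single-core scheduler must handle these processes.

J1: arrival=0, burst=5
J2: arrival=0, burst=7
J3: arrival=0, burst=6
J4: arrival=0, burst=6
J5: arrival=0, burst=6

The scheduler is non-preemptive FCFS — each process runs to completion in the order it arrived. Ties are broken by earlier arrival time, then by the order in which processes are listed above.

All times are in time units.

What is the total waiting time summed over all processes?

59

Gantt: | J1 0-5 | J2 5-12 | J3 12-18 | J4 18-24 | J5 24-30 |
Completion: J1=5  J2=12  J3=18  J4=24  J5=30
Turnaround (C−A): J1=5  J2=12  J3=18  J4=24  J5=30
Waiting = turnaround − burst: J1=0, J2=5, J3=12, J4=18, J5=24
Total waiting = 0 + 5 + 12 + 18 + 24 = 59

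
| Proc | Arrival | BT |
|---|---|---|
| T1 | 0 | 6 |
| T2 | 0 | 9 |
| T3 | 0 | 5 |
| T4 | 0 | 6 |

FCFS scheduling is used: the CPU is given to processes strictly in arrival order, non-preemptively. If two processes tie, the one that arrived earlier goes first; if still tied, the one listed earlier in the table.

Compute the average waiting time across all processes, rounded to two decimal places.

Timeline: | T1 0-6 | T2 6-15 | T3 15-20 | T4 20-26 |
Completion: T1=6  T2=15  T3=20  T4=26
Turnaround (C−A): T1=6  T2=15  T3=20  T4=26
Waiting times: T1=0, T2=6, T3=15, T4=20
Average waiting = (0+6+15+20) / 4 = 41/4 = 10.25

10.25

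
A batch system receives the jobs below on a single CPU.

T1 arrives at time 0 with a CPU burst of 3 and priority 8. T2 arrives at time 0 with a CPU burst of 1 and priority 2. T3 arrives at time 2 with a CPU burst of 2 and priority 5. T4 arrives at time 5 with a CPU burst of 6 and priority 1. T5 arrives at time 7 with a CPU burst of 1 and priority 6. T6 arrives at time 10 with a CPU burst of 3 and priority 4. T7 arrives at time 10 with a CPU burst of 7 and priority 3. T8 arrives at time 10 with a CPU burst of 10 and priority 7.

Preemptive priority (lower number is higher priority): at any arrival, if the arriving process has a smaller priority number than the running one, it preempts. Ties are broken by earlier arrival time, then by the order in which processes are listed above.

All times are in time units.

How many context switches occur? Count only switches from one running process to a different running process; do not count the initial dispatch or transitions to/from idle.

9

Timeline: | T2 0-1 | T1 1-2 | T3 2-4 | T1 4-5 | T4 5-11 | T7 11-18 | T6 18-21 | T5 21-22 | T8 22-32 | T1 32-33 |
Completion: T1=33  T2=1  T3=4  T4=11  T5=22  T6=21  T7=18  T8=32
Turnaround (C−A): T1=33  T2=1  T3=2  T4=6  T5=15  T6=11  T7=8  T8=22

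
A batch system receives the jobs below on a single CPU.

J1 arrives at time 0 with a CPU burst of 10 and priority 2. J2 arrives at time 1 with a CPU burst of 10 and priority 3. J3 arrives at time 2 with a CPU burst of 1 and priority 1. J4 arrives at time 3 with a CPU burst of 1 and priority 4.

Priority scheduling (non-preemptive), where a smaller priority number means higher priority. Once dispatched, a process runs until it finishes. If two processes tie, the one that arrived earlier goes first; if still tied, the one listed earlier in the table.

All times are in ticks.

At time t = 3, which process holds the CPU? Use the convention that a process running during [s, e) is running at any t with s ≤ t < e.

Timeline: | J1 0-10 | J3 10-11 | J2 11-21 | J4 21-22 |
Completion: J1=10  J2=21  J3=11  J4=22

J1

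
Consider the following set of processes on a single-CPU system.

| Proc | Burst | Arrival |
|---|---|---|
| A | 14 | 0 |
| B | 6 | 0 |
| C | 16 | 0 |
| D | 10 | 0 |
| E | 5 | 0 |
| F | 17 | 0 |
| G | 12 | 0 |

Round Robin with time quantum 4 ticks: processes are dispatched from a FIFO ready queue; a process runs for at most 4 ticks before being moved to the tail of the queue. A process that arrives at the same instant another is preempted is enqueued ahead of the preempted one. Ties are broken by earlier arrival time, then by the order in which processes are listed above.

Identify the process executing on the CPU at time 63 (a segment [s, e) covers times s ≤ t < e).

Timeline: | A 0-4 | B 4-8 | C 8-12 | D 12-16 | E 16-20 | F 20-24 | G 24-28 | A 28-32 | B 32-34 | C 34-38 | D 38-42 | E 42-43 | F 43-47 | G 47-51 | A 51-55 | C 55-59 | D 59-61 | F 61-65 | G 65-69 | A 69-71 | C 71-75 | F 75-80 |
Completion: A=71  B=34  C=75  D=61  E=43  F=80  G=69
Turnaround (C−A): A=71  B=34  C=75  D=61  E=43  F=80  G=69

F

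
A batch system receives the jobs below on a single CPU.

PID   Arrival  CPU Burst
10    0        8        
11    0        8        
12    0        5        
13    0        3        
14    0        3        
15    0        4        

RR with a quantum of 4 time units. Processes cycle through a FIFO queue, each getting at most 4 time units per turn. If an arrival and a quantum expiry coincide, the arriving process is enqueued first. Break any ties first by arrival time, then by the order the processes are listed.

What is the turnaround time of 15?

22

Schedule: | 10 0-4 | 11 4-8 | 12 8-12 | 13 12-15 | 14 15-18 | 15 18-22 | 10 22-26 | 11 26-30 | 12 30-31 |
Completion: 10=26  11=30  12=31  13=15  14=18  15=22
Turnaround(15) = completion − arrival = 22 − 0 = 22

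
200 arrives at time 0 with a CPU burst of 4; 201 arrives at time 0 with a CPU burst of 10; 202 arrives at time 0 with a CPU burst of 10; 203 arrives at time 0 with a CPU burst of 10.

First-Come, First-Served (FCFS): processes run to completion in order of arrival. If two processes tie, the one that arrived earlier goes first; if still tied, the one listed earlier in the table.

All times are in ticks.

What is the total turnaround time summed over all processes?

Schedule: | 200 0-4 | 201 4-14 | 202 14-24 | 203 24-34 |
Completion: 200=4  201=14  202=24  203=34
Turnaround = completion − arrival: 200=4, 201=14, 202=24, 203=34
Total turnaround = 4 + 14 + 24 + 34 = 76

76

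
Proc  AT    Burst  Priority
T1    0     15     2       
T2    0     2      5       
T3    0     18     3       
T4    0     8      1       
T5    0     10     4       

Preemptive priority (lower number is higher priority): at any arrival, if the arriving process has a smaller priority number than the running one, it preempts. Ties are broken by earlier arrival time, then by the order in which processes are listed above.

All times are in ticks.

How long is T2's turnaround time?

Schedule: | T4 0-8 | T1 8-23 | T3 23-41 | T5 41-51 | T2 51-53 |
Completion: T1=23  T2=53  T3=41  T4=8  T5=51
Turnaround (C−A): T1=23  T2=53  T3=41  T4=8  T5=51
Turnaround(T2) = completion − arrival = 53 − 0 = 53

53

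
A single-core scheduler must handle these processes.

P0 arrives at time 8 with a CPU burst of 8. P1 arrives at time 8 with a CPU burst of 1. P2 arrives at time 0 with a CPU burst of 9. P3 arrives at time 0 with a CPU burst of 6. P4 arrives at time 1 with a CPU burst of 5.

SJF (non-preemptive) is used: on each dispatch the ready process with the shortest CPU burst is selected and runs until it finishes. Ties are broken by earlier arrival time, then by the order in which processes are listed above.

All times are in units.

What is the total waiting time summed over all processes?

32

Gantt: | P3 0-6 | P4 6-11 | P1 11-12 | P0 12-20 | P2 20-29 |
Completion: P0=20  P1=12  P2=29  P3=6  P4=11
Turnaround (C−A): P0=12  P1=4  P2=29  P3=6  P4=10
Waiting = turnaround − burst: P0=4, P1=3, P2=20, P3=0, P4=5
Total waiting = 4 + 3 + 20 + 0 + 5 = 32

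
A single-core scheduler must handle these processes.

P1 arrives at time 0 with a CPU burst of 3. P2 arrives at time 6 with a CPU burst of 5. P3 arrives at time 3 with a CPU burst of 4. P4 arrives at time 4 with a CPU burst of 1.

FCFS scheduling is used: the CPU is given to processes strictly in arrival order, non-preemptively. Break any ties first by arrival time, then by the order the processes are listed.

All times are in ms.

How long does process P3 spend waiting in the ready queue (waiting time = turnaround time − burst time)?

Timeline: | P1 0-3 | P3 3-7 | P4 7-8 | P2 8-13 |
Completion: P1=3  P2=13  P3=7  P4=8
Turnaround (C−A): P1=3  P2=7  P3=4  P4=4
Waiting(P3) = turnaround − burst = 4 − 4 = 0

0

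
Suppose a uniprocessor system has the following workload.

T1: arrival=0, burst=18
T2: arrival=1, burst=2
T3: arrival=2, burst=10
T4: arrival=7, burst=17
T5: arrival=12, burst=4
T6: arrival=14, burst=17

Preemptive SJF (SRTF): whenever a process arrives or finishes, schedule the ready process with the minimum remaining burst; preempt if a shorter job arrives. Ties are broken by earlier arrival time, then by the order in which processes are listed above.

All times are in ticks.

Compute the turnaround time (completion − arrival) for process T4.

Timeline: | T1 0-1 | T2 1-3 | T3 3-13 | T5 13-17 | T1 17-34 | T4 34-51 | T6 51-68 |
Completion: T1=34  T2=3  T3=13  T4=51  T5=17  T6=68
Turnaround (C−A): T1=34  T2=2  T3=11  T4=44  T5=5  T6=54
Turnaround(T4) = completion − arrival = 51 − 7 = 44

44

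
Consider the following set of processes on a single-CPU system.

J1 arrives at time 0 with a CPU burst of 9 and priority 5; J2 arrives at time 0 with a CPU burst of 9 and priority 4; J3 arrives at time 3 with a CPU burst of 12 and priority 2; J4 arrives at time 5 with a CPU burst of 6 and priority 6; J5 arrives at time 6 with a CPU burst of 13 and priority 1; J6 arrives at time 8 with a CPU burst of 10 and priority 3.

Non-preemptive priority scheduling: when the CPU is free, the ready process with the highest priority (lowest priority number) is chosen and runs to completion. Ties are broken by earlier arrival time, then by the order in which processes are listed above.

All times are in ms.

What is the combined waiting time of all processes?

140

Gantt: | J2 0-9 | J5 9-22 | J3 22-34 | J6 34-44 | J1 44-53 | J4 53-59 |
Completion: J1=53  J2=9  J3=34  J4=59  J5=22  J6=44
Waiting = turnaround − burst: J1=44, J2=0, J3=19, J4=48, J5=3, J6=26
Total waiting = 44 + 0 + 19 + 48 + 3 + 26 = 140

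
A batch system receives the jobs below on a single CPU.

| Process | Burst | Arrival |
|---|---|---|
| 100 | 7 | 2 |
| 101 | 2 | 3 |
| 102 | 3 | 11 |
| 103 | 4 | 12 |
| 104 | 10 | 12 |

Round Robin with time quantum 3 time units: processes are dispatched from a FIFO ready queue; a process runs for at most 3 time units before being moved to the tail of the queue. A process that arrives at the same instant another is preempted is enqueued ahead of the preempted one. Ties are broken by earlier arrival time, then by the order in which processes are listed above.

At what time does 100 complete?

Timeline: | idle 0-2 | 100 2-5 | 101 5-7 | 100 7-11 | 102 11-14 | 103 14-17 | 104 17-20 | 103 20-21 | 104 21-28 |
Completion: 100=11  101=7  102=14  103=21  104=28

11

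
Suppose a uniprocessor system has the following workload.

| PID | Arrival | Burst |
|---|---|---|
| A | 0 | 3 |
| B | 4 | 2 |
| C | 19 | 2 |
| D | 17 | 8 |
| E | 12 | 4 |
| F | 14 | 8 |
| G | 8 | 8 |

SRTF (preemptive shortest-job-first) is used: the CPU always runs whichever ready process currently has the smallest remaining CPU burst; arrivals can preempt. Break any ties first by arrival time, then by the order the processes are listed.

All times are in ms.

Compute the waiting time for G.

0

Timeline: | A 0-3 | idle 3-4 | B 4-6 | idle 6-8 | G 8-16 | E 16-20 | C 20-22 | F 22-30 | D 30-38 |
Completion: A=3  B=6  C=22  D=38  E=20  F=30  G=16
Waiting(G) = turnaround − burst = 8 − 8 = 0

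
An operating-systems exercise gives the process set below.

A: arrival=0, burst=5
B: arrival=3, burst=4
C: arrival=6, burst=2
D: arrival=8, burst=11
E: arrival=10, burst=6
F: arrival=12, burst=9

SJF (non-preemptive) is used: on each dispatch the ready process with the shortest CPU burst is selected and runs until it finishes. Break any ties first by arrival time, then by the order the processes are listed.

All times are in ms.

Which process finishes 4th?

Gantt: | A 0-5 | B 5-9 | C 9-11 | E 11-17 | F 17-26 | D 26-37 |
Completion: A=5  B=9  C=11  D=37  E=17  F=26
Turnaround (C−A): A=5  B=6  C=5  D=29  E=7  F=14
Finish order: A → B → C → E → F → D

E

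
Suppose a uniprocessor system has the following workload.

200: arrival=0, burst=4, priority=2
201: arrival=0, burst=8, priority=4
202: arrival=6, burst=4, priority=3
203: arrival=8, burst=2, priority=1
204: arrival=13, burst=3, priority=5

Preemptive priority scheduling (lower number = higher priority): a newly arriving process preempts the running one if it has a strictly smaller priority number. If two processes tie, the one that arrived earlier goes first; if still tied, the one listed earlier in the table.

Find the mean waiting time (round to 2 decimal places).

3.40

Gantt: | 200 0-4 | 201 4-6 | 202 6-8 | 203 8-10 | 202 10-12 | 201 12-18 | 204 18-21 |
Completion: 200=4  201=18  202=12  203=10  204=21
Waiting times: 200=0, 201=10, 202=2, 203=0, 204=5
Average waiting = (0+10+2+0+5) / 5 = 17/5 = 3.40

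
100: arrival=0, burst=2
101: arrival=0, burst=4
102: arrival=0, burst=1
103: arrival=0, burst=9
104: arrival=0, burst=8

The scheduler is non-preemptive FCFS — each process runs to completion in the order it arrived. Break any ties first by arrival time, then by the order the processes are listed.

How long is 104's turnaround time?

24

Timeline: | 100 0-2 | 101 2-6 | 102 6-7 | 103 7-16 | 104 16-24 |
Completion: 100=2  101=6  102=7  103=16  104=24
Turnaround (C−A): 100=2  101=6  102=7  103=16  104=24
Turnaround(104) = completion − arrival = 24 − 0 = 24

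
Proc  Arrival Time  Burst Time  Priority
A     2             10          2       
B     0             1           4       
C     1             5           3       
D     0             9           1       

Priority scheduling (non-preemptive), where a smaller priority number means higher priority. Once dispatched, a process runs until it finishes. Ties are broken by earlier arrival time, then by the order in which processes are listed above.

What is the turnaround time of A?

17

Schedule: | D 0-9 | A 9-19 | C 19-24 | B 24-25 |
Completion: A=19  B=25  C=24  D=9
Turnaround (C−A): A=17  B=25  C=23  D=9
Turnaround(A) = completion − arrival = 19 − 2 = 17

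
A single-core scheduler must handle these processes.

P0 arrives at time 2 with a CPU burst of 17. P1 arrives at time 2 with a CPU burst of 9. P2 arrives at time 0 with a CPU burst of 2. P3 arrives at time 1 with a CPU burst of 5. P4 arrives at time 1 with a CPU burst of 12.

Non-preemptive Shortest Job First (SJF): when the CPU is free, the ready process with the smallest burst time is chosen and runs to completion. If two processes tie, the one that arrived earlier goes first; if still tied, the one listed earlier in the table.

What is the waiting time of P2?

0

Schedule: | P2 0-2 | P3 2-7 | P1 7-16 | P4 16-28 | P0 28-45 |
Completion: P0=45  P1=16  P2=2  P3=7  P4=28
Turnaround (C−A): P0=43  P1=14  P2=2  P3=6  P4=27
Waiting(P2) = turnaround − burst = 2 − 2 = 0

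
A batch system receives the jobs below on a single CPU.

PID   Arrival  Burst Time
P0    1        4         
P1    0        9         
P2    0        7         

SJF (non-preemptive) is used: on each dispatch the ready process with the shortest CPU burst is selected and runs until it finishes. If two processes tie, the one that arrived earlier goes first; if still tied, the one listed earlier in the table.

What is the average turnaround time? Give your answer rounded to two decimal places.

Timeline: | P2 0-7 | P0 7-11 | P1 11-20 |
Completion: P0=11  P1=20  P2=7
Turnaround times: P0=10, P1=20, P2=7
Average turnaround = (10+20+7) / 3 = 37/3 = 12.33

12.33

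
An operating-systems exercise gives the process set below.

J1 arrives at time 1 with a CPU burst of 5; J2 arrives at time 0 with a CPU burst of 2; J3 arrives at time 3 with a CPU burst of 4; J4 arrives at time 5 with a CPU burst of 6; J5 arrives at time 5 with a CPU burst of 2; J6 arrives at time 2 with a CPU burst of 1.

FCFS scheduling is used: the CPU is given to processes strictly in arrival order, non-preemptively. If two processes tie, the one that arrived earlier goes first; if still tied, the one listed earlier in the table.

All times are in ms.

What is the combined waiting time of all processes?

Gantt: | J2 0-2 | J1 2-7 | J6 7-8 | J3 8-12 | J4 12-18 | J5 18-20 |
Completion: J1=7  J2=2  J3=12  J4=18  J5=20  J6=8
Turnaround (C−A): J1=6  J2=2  J3=9  J4=13  J5=15  J6=6
Waiting = turnaround − burst: J1=1, J2=0, J3=5, J4=7, J5=13, J6=5
Total waiting = 1 + 0 + 5 + 7 + 13 + 5 = 31

31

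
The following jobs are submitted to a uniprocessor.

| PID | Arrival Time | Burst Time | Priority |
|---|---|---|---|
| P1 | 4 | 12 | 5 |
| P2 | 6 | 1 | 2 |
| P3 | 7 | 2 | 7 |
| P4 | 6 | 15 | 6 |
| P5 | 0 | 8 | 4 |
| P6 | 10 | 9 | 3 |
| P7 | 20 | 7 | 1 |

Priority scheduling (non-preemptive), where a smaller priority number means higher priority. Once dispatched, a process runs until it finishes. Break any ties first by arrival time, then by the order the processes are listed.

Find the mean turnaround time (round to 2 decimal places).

Timeline: | P5 0-8 | P2 8-9 | P1 9-21 | P7 21-28 | P6 28-37 | P4 37-52 | P3 52-54 |
Completion: P1=21  P2=9  P3=54  P4=52  P5=8  P6=37  P7=28
Turnaround (C−A): P1=17  P2=3  P3=47  P4=46  P5=8  P6=27  P7=8
Turnaround times: P1=17, P2=3, P3=47, P4=46, P5=8, P6=27, P7=8
Average turnaround = (17+3+47+46+8+27+8) / 7 = 156/7 = 22.29

22.29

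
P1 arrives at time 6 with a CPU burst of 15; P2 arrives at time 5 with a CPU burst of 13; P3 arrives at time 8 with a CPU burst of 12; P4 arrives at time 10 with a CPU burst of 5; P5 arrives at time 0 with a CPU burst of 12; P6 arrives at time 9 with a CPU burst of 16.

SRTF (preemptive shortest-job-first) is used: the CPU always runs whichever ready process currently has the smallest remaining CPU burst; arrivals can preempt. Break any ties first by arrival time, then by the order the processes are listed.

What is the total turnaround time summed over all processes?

Schedule: | P5 0-12 | P4 12-17 | P3 17-29 | P2 29-42 | P1 42-57 | P6 57-73 |
Completion: P1=57  P2=42  P3=29  P4=17  P5=12  P6=73
Turnaround = completion − arrival: P1=51, P2=37, P3=21, P4=7, P5=12, P6=64
Total turnaround = 51 + 37 + 21 + 7 + 12 + 64 = 192

192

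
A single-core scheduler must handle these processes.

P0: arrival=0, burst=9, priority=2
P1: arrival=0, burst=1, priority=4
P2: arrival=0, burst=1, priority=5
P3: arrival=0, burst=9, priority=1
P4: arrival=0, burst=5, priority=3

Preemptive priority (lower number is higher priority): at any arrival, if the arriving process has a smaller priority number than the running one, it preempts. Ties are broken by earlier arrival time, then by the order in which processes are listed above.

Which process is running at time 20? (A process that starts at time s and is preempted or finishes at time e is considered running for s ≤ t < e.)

Timeline: | P3 0-9 | P0 9-18 | P4 18-23 | P1 23-24 | P2 24-25 |
Completion: P0=18  P1=24  P2=25  P3=9  P4=23
Turnaround (C−A): P0=18  P1=24  P2=25  P3=9  P4=23

P4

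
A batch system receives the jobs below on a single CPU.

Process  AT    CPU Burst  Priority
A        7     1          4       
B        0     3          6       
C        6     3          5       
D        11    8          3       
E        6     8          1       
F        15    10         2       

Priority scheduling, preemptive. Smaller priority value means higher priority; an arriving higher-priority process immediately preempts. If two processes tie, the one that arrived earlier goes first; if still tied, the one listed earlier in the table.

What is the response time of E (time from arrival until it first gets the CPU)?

Gantt: | B 0-3 | idle 3-6 | E 6-14 | D 14-15 | F 15-25 | D 25-32 | A 32-33 | C 33-36 |
Completion: A=33  B=3  C=36  D=32  E=14  F=25
Response(E) = first start − arrival = 6 − 6 = 0

0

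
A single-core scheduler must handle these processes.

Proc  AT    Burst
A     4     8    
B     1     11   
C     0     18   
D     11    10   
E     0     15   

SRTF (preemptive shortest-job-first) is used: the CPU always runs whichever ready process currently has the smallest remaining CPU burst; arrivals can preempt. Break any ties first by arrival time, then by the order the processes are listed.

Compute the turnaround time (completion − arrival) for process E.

Gantt: | E 0-1 | B 1-12 | A 12-20 | D 20-30 | E 30-44 | C 44-62 |
Completion: A=20  B=12  C=62  D=30  E=44
Turnaround (C−A): A=16  B=11  C=62  D=19  E=44
Turnaround(E) = completion − arrival = 44 − 0 = 44

44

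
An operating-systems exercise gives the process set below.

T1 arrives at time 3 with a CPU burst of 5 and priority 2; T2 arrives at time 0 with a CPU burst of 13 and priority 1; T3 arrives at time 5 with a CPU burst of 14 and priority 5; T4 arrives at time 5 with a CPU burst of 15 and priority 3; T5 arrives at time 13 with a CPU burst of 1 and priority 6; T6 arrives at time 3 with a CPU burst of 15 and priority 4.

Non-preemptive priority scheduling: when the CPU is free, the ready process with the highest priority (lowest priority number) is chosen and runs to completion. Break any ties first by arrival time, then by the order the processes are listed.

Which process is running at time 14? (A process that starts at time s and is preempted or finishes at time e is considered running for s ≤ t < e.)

Gantt: | T2 0-13 | T1 13-18 | T4 18-33 | T6 33-48 | T3 48-62 | T5 62-63 |
Completion: T1=18  T2=13  T3=62  T4=33  T5=63  T6=48

T1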